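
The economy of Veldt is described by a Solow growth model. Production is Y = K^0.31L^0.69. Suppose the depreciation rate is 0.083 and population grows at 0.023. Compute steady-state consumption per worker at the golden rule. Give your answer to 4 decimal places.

c_gold ≈ 1.1175

n + δ = 0.023 + 0.083 = 0.106.
Setting f'(k) = n+δ gives 0.31·k^(0.31−1) = 0.106, hence k_gold = (0.31/0.106)^(1/0.69) ≈ 4.7363.
y_gold = 4.7363^0.31 ≈ 1.6195.
c_gold = y_gold − (n+δ)·k_gold = 1.6195 − 0.106·4.7363 ≈ 1.1175.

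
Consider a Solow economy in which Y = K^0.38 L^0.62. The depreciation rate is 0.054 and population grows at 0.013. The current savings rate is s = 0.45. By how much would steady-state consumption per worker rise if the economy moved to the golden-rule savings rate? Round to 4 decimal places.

n + δ = 0.013 + 0.054 = 0.067.
Current steady state (s = 0.45): k* = (0.45/0.067)^(1/0.62) ≈ 21.5821, y* = 21.5821^0.38 ≈ 3.2133, c* = (1−0.45)·3.2133 ≈ 1.7673.
Golden rule sets MPK = n+δ: 0.38·k^(0.38−1) = 0.067, so k_gold = (0.38/0.067)^(1/0.62) ≈ 16.4308.
y_gold = 16.4308^0.38 ≈ 2.8970, c_gold = y_gold − 0.067·k_gold ≈ 1.7961.
Gain: Δc = 1.7961 − 1.7673 ≈ 0.0288.

Δc ≈ 0.0288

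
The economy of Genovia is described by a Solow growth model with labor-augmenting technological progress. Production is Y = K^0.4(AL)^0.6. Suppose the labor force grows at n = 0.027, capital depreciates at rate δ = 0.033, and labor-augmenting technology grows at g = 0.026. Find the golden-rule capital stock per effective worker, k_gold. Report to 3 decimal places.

k_gold ≈ 12.960

Break-even investment rate: n + g + δ = 0.027 + 0.026 + 0.033 = 0.086.
Setting f'(k) = n+g+δ gives 0.4·k^(0.4−1) = 0.086, hence k_gold = (0.4/0.086)^(1/0.6) ≈ 12.9599.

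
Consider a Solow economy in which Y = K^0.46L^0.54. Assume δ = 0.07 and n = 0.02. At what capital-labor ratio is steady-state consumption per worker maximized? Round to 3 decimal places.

Capital per worker breaks even when investment replaces (n + δ)·k; here n + δ = 0.09.
Setting f'(k) = n+δ gives 0.46·k^(0.46−1) = 0.09, hence k_gold = (0.46/0.09)^(1/0.54) ≈ 20.5147.

k_gold ≈ 20.515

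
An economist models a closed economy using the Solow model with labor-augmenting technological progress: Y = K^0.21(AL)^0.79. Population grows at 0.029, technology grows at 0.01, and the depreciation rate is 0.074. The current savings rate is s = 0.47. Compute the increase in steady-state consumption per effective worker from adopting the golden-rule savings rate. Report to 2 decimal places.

Break-even investment rate: n + g + δ = 0.029 + 0.01 + 0.074 = 0.113.
Current steady state (s = 0.47): k* = (0.47/0.113)^(1/0.79) ≈ 6.0753, y* = 6.0753^0.21 ≈ 1.4607, c* = (1−0.47)·1.4607 ≈ 0.7742.
Setting f'(k) = n+g+δ gives 0.21·k^(0.21−1) = 0.113, hence k_gold = (0.21/0.113)^(1/0.79) ≈ 2.1912.
y_gold = 2.1912^0.21 ≈ 1.1791, c_gold = y_gold − 0.113·k_gold ≈ 0.9315.
Gain: Δc = 0.9315 − 0.7742 ≈ 0.1573.

Δc ≈ 0.16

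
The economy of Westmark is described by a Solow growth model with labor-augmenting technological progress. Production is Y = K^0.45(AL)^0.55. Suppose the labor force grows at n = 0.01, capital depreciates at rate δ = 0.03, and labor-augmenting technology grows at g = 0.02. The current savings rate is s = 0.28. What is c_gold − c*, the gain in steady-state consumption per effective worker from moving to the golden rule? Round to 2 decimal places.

Δc ≈ 0.32

Break-even investment rate: n + g + δ = 0.01 + 0.02 + 0.03 = 0.06.
Current steady state (s = 0.28): k* = (0.28/0.06)^(1/0.55) ≈ 16.4580, y* = 16.4580^0.45 ≈ 3.5267, c* = (1−0.28)·3.5267 ≈ 2.5392.
Maximizing c = f(k) − (n+g+δ)·k gives f'(k) = n+g+δ, i.e. 0.45·k^(0.45−1) = 0.06, so k_gold = (0.45/0.06)^(1/0.55) ≈ 38.9960.
y_gold = 38.9960^0.45 ≈ 5.1995, c_gold = y_gold − 0.06·k_gold ≈ 2.8597.
Gain: Δc = 2.8597 − 2.5392 ≈ 0.3205.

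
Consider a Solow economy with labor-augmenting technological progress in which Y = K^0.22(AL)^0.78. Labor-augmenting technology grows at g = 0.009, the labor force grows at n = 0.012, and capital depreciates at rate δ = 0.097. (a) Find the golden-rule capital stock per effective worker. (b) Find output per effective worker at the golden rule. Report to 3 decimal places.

n + g + δ = 0.012 + 0.009 + 0.097 = 0.118.
At the golden rule the marginal product of capital equals n+g+δ: 0.22·k^(0.22−1) = 0.118. Solving, k_gold = (0.22/0.118)^(1/0.78) ≈ 2.2225.
y_gold = 2.2225^0.22 ≈ 1.1921.

(a) k_gold ≈ 2.223; (b) y_gold ≈ 1.192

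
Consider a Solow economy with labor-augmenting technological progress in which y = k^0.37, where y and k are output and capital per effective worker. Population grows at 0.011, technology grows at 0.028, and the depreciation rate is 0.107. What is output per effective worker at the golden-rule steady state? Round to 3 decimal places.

The effective depreciation rate is n + g + δ = 0.011 + 0.028 + 0.107 = 0.146.
Golden rule sets MPK = n+g+δ: 0.37·k^(0.37−1) = 0.146, so k_gold = (0.37/0.146)^(1/0.63) ≈ 4.3755.
Output: y_gold = k_gold^0.37 = 4.3755^0.37 ≈ 1.7266.

y_gold ≈ 1.727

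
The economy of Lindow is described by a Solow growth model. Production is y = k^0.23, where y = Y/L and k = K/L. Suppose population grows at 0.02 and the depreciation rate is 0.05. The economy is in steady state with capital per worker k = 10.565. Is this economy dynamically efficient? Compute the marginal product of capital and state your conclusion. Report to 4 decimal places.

dynamically inefficient; MPK ≈ 0.0374

n + δ = 0.02 + 0.05 = 0.07.
MPK = 0.23·k^(0.23−1) = 0.23·10.565^(-0.77) ≈ 0.0374.
MPK < 0.07, so the economy is dynamically inefficient (over-saving).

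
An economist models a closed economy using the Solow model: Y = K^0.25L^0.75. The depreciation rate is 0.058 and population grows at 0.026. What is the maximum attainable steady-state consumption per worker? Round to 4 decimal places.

n + δ = 0.026 + 0.058 = 0.084.
Setting f'(k) = n+δ gives 0.25·k^(0.25−1) = 0.084, hence k_gold = (0.25/0.084)^(1/0.75) ≈ 4.2810.
y_gold = 4.2810^0.25 ≈ 1.4384.
c_gold = y_gold − (n+δ)·k_gold = 1.4384 − 0.084·4.2810 ≈ 1.0788.

c_gold ≈ 1.0788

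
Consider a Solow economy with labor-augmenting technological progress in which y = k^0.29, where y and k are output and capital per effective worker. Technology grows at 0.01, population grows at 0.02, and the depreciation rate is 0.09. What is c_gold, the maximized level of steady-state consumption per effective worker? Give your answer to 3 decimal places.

c_gold ≈ 1.018

The effective depreciation rate is n + g + δ = 0.02 + 0.01 + 0.09 = 0.12.
At the golden rule the marginal product of capital equals n+g+δ: 0.29·k^(0.29−1) = 0.12. Solving, k_gold = (0.29/0.12)^(1/0.71) ≈ 3.4653.
y_gold = 3.4653^0.29 ≈ 1.4339.
c_gold = y_gold − (n+g+δ)·k_gold = 1.4339 − 0.12·3.4653 ≈ 1.0181.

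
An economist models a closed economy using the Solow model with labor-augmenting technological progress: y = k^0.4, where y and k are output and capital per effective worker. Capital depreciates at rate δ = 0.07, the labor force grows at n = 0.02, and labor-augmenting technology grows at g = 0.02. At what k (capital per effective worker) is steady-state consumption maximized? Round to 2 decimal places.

Break-even investment rate: n + g + δ = 0.02 + 0.02 + 0.07 = 0.11.
Setting f'(k) = n+g+δ gives 0.4·k^(0.4−1) = 0.11, hence k_gold = (0.4/0.11)^(1/0.6) ≈ 8.5990.

k_gold ≈ 8.60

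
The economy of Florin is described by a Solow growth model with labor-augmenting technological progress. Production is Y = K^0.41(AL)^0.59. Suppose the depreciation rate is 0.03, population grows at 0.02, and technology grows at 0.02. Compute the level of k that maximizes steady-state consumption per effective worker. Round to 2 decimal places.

n + g + δ = 0.02 + 0.02 + 0.03 = 0.07.
Golden rule sets MPK = n+g+δ: 0.41·k^(0.41−1) = 0.07, so k_gold = (0.41/0.07)^(1/0.59) ≈ 20.0061.

k_gold ≈ 20.01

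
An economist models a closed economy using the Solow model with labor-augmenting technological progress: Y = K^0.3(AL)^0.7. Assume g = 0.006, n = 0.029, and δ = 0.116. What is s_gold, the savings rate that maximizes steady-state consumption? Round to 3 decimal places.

s_gold = 0.300

Break-even investment rate: n + g + δ = 0.029 + 0.006 + 0.116 = 0.151.
At the golden rule MPK = n+g+δ, and in any Cobb-Douglas steady state s = (n+g+δ)·k/y = MPK·k/y = capital's share 0.3.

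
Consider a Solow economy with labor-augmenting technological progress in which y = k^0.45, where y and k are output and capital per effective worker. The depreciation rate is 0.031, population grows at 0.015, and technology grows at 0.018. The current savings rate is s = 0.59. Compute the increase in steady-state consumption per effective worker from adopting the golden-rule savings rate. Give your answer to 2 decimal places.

Δc ≈ 0.19

n + g + δ = 0.015 + 0.018 + 0.031 = 0.064.
Current steady state (s = 0.59): k* = (0.59/0.064)^(1/0.55) ≈ 56.7478, y* = 56.7478^0.45 ≈ 6.1557, c* = (1−0.59)·6.1557 ≈ 2.5238.
Setting f'(k) = n+g+δ gives 0.45·k^(0.45−1) = 0.064, hence k_gold = (0.45/0.064)^(1/0.55) ≈ 34.6784.
y_gold = 34.6784^0.45 ≈ 4.9320, c_gold = y_gold − 0.064·k_gold ≈ 2.7126.
Gain: Δc = 2.7126 − 2.5238 ≈ 0.1888.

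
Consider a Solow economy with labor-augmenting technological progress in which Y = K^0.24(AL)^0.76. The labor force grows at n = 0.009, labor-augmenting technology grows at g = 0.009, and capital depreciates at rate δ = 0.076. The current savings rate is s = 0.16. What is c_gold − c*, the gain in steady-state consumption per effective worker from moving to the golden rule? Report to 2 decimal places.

Δc ≈ 0.03

Capital per effective worker breaks even when investment replaces (n + g + δ)·k; here n + g + δ = 0.094.
Current steady state (s = 0.16): k* = (0.16/0.094)^(1/0.76) ≈ 2.0134, y* = 2.0134^0.24 ≈ 1.1829, c* = (1−0.16)·1.1829 ≈ 0.9936.
At the golden rule the marginal product of capital equals n+g+δ: 0.24·k^(0.24−1) = 0.094. Solving, k_gold = (0.24/0.094)^(1/0.76) ≈ 3.4327.
y_gold = 3.4327^0.24 ≈ 1.3445, c_gold = y_gold − 0.094·k_gold ≈ 1.0218.
Gain: Δc = 1.0218 − 0.9936 ≈ 0.0282.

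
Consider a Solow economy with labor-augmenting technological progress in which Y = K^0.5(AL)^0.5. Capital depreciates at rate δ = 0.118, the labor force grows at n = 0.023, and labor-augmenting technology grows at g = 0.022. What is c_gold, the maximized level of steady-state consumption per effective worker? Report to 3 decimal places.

c_gold ≈ 1.534

Capital per effective worker breaks even when investment replaces (n + g + δ)·k; here n + g + δ = 0.163.
At the golden rule the marginal product of capital equals n+g+δ: 0.5·k^(0.5−1) = 0.163. Solving, k_gold = (0.5/0.163)^(1/0.5) ≈ 9.4095.
y_gold = 9.4095^0.5 ≈ 3.0675.
c_gold = y_gold − (n+g+δ)·k_gold = 3.0675 − 0.163·9.4095 ≈ 1.5337.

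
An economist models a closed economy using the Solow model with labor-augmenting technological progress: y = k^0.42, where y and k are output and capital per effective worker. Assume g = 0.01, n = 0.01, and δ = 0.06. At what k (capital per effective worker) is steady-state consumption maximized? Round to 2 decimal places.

Capital per effective worker breaks even when investment replaces (n + g + δ)·k; here n + g + δ = 0.08.
Setting f'(k) = n+g+δ gives 0.42·k^(0.42−1) = 0.08, hence k_gold = (0.42/0.08)^(1/0.58) ≈ 17.4443.

k_gold ≈ 17.44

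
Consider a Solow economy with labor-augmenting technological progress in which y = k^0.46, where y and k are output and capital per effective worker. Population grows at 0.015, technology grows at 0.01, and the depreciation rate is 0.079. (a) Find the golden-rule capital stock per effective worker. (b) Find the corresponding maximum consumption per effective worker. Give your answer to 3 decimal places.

(a) k_gold ≈ 15.696; (b) c_gold ≈ 1.916

Capital per effective worker breaks even when investment replaces (n + g + δ)·k; here n + g + δ = 0.104.
At the golden rule the marginal product of capital equals n+g+δ: 0.46·k^(0.46−1) = 0.104. Solving, k_gold = (0.46/0.104)^(1/0.54) ≈ 15.6959.
y_gold = 15.6959^0.46 ≈ 3.5486; c_gold = y_gold − 0.104·k_gold ≈ 1.9163.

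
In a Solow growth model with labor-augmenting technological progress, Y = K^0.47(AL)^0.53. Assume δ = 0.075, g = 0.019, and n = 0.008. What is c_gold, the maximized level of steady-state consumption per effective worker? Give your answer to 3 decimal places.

c_gold ≈ 2.054

Capital per effective worker breaks even when investment replaces (n + g + δ)·k; here n + g + δ = 0.102.
Golden rule sets MPK = n+g+δ: 0.47·k^(0.47−1) = 0.102, so k_gold = (0.47/0.102)^(1/0.53) ≈ 17.8600.
y_gold = 17.8600^0.47 ≈ 3.8760.
c_gold = y_gold − (n+g+δ)·k_gold = 3.8760 − 0.102·17.8600 ≈ 2.0543.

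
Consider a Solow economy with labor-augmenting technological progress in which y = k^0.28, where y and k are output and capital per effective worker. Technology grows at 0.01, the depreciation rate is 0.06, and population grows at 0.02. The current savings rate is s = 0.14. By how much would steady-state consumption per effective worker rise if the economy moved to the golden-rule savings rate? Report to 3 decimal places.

n + g + δ = 0.02 + 0.01 + 0.06 = 0.09.
Current steady state (s = 0.14): k* = (0.14/0.09)^(1/0.72) ≈ 1.8472, y* = 1.8472^0.28 ≈ 1.1875, c* = (1−0.14)·1.1875 ≈ 1.0212.
At the golden rule the marginal product of capital equals n+g+δ: 0.28·k^(0.28−1) = 0.09. Solving, k_gold = (0.28/0.09)^(1/0.72) ≈ 4.8373.
y_gold = 4.8373^0.28 ≈ 1.5549, c_gold = y_gold − 0.09·k_gold ≈ 1.1195.
Gain: Δc = 1.1195 − 1.0212 ≈ 0.0983.

Δc ≈ 0.098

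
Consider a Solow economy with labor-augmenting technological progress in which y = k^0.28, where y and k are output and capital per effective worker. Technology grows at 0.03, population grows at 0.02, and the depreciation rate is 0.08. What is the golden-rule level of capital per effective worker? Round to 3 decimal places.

Break-even investment rate: n + g + δ = 0.02 + 0.03 + 0.08 = 0.13.
At the golden rule the marginal product of capital equals n+g+δ: 0.28·k^(0.28−1) = 0.13. Solving, k_gold = (0.28/0.13)^(1/0.72) ≈ 2.9027.

k_gold ≈ 2.903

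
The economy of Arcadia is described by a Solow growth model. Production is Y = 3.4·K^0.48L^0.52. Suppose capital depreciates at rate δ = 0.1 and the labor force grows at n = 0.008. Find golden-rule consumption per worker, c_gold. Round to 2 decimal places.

The effective depreciation rate is n + δ = 0.008 + 0.1 = 0.108.
Maximizing c = f(k) − (n+δ)·k gives f'(k) = n+δ, i.e. 0.48·3.4·k^(0.48−1) = 0.108, so k_gold = (0.48·3.4/0.108)^(1/0.52) ≈ 185.3010.
y_gold = 3.4·185.3010^0.48 ≈ 41.6927.
c_gold = y_gold − (n+δ)·k_gold = 41.6927 − 0.108·185.3010 ≈ 21.6802.

c_gold ≈ 21.68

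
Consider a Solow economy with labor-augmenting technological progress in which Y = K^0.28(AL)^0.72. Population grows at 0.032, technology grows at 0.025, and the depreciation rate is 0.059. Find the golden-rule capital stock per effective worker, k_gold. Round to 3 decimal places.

k_gold ≈ 3.400

n + g + δ = 0.032 + 0.025 + 0.059 = 0.116.
Setting f'(k) = n+g+δ gives 0.28·k^(0.28−1) = 0.116, hence k_gold = (0.28/0.116)^(1/0.72) ≈ 3.4004.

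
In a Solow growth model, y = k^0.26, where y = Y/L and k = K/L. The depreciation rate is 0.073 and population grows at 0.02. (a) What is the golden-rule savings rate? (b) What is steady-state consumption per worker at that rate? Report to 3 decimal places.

(a) s_gold = 0.260; (b) c_gold ≈ 1.062

Break-even investment rate: n + δ = 0.02 + 0.073 = 0.093.
For Cobb-Douglas, s_gold equals capital's share: s_gold = 0.26.
Golden rule sets MPK = n+δ: 0.26·k^(0.26−1) = 0.093, so k_gold = (0.26/0.093)^(1/0.74) ≈ 4.0120.
y_gold = 4.0120^0.26 ≈ 1.4351; c_gold = (1−0.26)·y_gold ≈ 1.0620.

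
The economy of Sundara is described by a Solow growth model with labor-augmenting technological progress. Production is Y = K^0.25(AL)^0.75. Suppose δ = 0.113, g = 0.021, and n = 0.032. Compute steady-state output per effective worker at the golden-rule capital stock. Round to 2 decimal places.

y_gold ≈ 1.15

n + g + δ = 0.032 + 0.021 + 0.113 = 0.166.
At the golden rule the marginal product of capital equals n+g+δ: 0.25·k^(0.25−1) = 0.166. Solving, k_gold = (0.25/0.166)^(1/0.75) ≈ 1.7263.
Output: y_gold = k_gold^0.25 = 1.7263^0.25 ≈ 1.1462.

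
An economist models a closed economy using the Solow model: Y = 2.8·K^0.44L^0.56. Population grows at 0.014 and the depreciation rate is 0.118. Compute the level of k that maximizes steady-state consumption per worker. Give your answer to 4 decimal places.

n + δ = 0.014 + 0.118 = 0.132.
Setting f'(k) = n+δ gives 0.44·2.8·k^(0.44−1) = 0.132, hence k_gold = (0.44·2.8/0.132)^(1/0.56) ≈ 53.9770.

k_gold ≈ 53.9770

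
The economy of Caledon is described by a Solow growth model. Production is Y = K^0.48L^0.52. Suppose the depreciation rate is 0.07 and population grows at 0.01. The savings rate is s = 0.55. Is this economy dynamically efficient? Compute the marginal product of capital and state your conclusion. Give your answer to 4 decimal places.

The effective depreciation rate is n + δ = 0.01 + 0.07 = 0.08.
Steady-state k*: s·k^0.48 = 0.08·k gives k* = (0.55/0.08)^(1/0.52) ≈ 40.7511.
MPK = 0.48·40.7511^(-0.52) ≈ 0.0698.
MPK < n+δ = 0.08, so the economy is dynamically inefficient (over-saving).

dynamically inefficient; MPK ≈ 0.0698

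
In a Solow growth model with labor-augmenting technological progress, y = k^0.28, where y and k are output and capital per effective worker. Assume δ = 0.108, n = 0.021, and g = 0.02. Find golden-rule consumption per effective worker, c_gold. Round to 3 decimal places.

The effective depreciation rate is n + g + δ = 0.021 + 0.02 + 0.108 = 0.149.
Golden rule sets MPK = n+g+δ: 0.28·k^(0.28−1) = 0.149, so k_gold = (0.28/0.149)^(1/0.72) ≈ 2.4017.
y_gold = 2.4017^0.28 ≈ 1.2780.
c_gold = y_gold − (n+g+δ)·k_gold = 1.2780 − 0.149·2.4017 ≈ 0.9202.

c_gold ≈ 0.920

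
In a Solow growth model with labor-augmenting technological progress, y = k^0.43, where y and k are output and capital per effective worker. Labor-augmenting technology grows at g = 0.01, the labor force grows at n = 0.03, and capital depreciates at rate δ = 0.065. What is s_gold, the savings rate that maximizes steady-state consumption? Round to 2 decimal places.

n + g + δ = 0.03 + 0.01 + 0.065 = 0.105.
At the golden rule MPK = n+g+δ, and in any Cobb-Douglas steady state s = (n+g+δ)·k/y = MPK·k/y = capital's share 0.43.

s_gold = 0.43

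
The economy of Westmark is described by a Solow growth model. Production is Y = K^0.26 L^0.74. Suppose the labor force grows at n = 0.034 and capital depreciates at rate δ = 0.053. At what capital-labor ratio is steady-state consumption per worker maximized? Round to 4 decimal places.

k_gold ≈ 4.3904

The effective depreciation rate is n + δ = 0.034 + 0.053 = 0.087.
At the golden rule the marginal product of capital equals n+δ: 0.26·k^(0.26−1) = 0.087. Solving, k_gold = (0.26/0.087)^(1/0.74) ≈ 4.3904.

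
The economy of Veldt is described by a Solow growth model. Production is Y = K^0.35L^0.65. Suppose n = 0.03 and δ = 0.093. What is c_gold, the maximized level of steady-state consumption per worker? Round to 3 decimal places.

Capital per worker breaks even when investment replaces (n + δ)·k; here n + δ = 0.123.
At the golden rule the marginal product of capital equals n+δ: 0.35·k^(0.35−1) = 0.123. Solving, k_gold = (0.35/0.123)^(1/0.65) ≈ 4.9970.
y_gold = 4.9970^0.35 ≈ 1.7561.
c_gold = y_gold − (n+δ)·k_gold = 1.7561 − 0.123·4.9970 ≈ 1.1415.

c_gold ≈ 1.141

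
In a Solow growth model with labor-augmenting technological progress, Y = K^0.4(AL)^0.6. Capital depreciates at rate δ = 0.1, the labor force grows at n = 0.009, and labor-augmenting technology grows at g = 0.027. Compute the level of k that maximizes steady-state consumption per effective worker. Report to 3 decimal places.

k_gold ≈ 6.038

n + g + δ = 0.009 + 0.027 + 0.1 = 0.136.
At the golden rule the marginal product of capital equals n+g+δ: 0.4·k^(0.4−1) = 0.136. Solving, k_gold = (0.4/0.136)^(1/0.6) ≈ 6.0377.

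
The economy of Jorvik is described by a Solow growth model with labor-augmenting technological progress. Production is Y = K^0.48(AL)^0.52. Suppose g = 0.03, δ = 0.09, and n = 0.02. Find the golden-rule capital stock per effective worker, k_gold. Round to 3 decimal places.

k_gold ≈ 10.692

The effective depreciation rate is n + g + δ = 0.02 + 0.03 + 0.09 = 0.14.
Setting f'(k) = n+g+δ gives 0.48·k^(0.48−1) = 0.14, hence k_gold = (0.48/0.14)^(1/0.52) ≈ 10.6921.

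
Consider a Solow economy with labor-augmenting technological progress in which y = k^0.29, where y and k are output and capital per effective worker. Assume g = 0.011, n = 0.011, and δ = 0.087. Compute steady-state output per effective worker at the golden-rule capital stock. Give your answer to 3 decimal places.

y_gold ≈ 1.491

The effective depreciation rate is n + g + δ = 0.011 + 0.011 + 0.087 = 0.109.
Maximizing c = f(k) − (n+g+δ)·k gives f'(k) = n+g+δ, i.e. 0.29·k^(0.29−1) = 0.109, so k_gold = (0.29/0.109)^(1/0.71) ≈ 3.9678.
Output: y_gold = k_gold^0.29 = 3.9678^0.29 ≈ 1.4914.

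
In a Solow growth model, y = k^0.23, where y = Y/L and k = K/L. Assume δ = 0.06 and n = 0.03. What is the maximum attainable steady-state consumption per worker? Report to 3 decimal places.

Capital per worker breaks even when investment replaces (n + δ)·k; here n + δ = 0.09.
Setting f'(k) = n+δ gives 0.23·k^(0.23−1) = 0.09, hence k_gold = (0.23/0.09)^(1/0.77) ≈ 3.3822.
y_gold = 3.3822^0.23 ≈ 1.3235.
c_gold = y_gold − (n+δ)·k_gold = 1.3235 − 0.09·3.3822 ≈ 1.0191.

c_gold ≈ 1.019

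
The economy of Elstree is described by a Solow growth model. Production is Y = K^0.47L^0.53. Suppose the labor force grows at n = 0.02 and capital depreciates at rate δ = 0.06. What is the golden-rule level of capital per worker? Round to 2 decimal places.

n + δ = 0.02 + 0.06 = 0.08.
Golden rule sets MPK = n+δ: 0.47·k^(0.47−1) = 0.08, so k_gold = (0.47/0.08)^(1/0.53) ≈ 28.2461.

k_gold ≈ 28.25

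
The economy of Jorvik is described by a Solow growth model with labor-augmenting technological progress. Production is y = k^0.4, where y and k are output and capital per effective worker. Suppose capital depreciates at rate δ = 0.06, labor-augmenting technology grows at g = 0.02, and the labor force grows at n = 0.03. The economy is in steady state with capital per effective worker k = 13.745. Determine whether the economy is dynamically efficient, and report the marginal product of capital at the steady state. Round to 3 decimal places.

dynamically inefficient; MPK ≈ 0.083

Break-even investment rate: n + g + δ = 0.03 + 0.02 + 0.06 = 0.11.
MPK = 0.4·k^(0.4−1) = 0.4·13.745^(-0.6) ≈ 0.0830.
MPK < 0.11, so the economy is dynamically inefficient (over-saving).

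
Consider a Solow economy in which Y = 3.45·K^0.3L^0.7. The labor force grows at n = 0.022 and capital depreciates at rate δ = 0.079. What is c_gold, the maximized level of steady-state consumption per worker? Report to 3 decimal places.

The effective depreciation rate is n + δ = 0.022 + 0.079 = 0.101.
Setting f'(k) = n+δ gives 0.3·3.45·k^(0.3−1) = 0.101, hence k_gold = (0.3·3.45/0.101)^(1/0.7) ≈ 27.7806.
y_gold = 3.45·27.7806^0.3 ≈ 9.3528.
c_gold = y_gold − (n+δ)·k_gold = 9.3528 − 0.101·27.7806 ≈ 6.5470.

c_gold ≈ 6.547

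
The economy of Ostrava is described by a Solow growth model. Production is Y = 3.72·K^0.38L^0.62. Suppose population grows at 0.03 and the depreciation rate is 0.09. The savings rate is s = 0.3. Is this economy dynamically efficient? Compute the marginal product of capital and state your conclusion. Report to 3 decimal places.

The effective depreciation rate is n + δ = 0.03 + 0.09 = 0.12.
Steady-state k*: s·A·k^0.38 = 0.12·k gives k* = (0.3·3.72/0.12)^(1/0.62) ≈ 36.4812.
MPK = 0.38·3.72·36.4812^(-0.62) ≈ 0.1520.
MPK > n+δ = 0.12, so the economy is dynamically efficient (under-saving).

dynamically efficient; MPK ≈ 0.152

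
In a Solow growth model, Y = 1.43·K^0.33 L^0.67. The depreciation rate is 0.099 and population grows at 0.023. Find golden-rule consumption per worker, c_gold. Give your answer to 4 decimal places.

Break-even investment rate: n + δ = 0.023 + 0.099 = 0.122.
Golden rule sets MPK = n+δ: 0.33·1.43·k^(0.33−1) = 0.122, so k_gold = (0.33·1.43/0.122)^(1/0.67) ≈ 7.5310.
y_gold = 1.43·7.5310^0.33 ≈ 2.7842.
c_gold = y_gold − (n+δ)·k_gold = 2.7842 − 0.122·7.5310 ≈ 1.8654.

c_gold ≈ 1.8654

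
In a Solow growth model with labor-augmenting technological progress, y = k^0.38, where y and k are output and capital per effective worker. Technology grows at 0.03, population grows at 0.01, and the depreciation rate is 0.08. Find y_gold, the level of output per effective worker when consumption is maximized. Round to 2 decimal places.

y_gold ≈ 2.03

Break-even investment rate: n + g + δ = 0.01 + 0.03 + 0.08 = 0.12.
Golden rule sets MPK = n+g+δ: 0.38·k^(0.38−1) = 0.12, so k_gold = (0.38/0.12)^(1/0.62) ≈ 6.4183.
Output: y_gold = k_gold^0.38 = 6.4183^0.38 ≈ 2.0268.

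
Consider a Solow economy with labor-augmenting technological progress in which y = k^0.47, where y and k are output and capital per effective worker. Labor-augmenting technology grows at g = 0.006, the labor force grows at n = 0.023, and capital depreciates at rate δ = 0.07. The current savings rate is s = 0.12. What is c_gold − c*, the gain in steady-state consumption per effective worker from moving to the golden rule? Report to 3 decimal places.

Δc ≈ 1.066

Capital per effective worker breaks even when investment replaces (n + g + δ)·k; here n + g + δ = 0.099.
Current steady state (s = 0.12): k* = (0.12/0.099)^(1/0.53) ≈ 1.4376, y* = 1.4376^0.47 ≈ 1.1860, c* = (1−0.12)·1.1860 ≈ 1.0437.
At the golden rule the marginal product of capital equals n+g+δ: 0.47·k^(0.47−1) = 0.099. Solving, k_gold = (0.47/0.099)^(1/0.53) ≈ 18.8949.
y_gold = 18.8949^0.47 ≈ 3.9800, c_gold = y_gold − 0.099·k_gold ≈ 2.1094.
Gain: Δc = 2.1094 − 1.0437 ≈ 1.0657.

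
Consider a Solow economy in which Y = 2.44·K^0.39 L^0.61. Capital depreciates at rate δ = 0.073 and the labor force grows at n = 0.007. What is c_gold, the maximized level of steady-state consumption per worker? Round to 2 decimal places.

The effective depreciation rate is n + δ = 0.007 + 0.073 = 0.08.
Maximizing c = f(k) − (n+δ)·k gives f'(k) = n+δ, i.e. 0.39·2.44·k^(0.39−1) = 0.08, so k_gold = (0.39·2.44/0.08)^(1/0.61) ≈ 57.9285.
y_gold = 2.44·57.9285^0.39 ≈ 11.8828.
c_gold = y_gold − (n+δ)·k_gold = 11.8828 − 0.08·57.9285 ≈ 7.2485.

c_gold ≈ 7.25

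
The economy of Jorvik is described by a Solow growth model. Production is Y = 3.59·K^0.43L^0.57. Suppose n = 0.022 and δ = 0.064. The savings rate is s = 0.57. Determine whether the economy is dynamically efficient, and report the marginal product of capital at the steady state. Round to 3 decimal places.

dynamically inefficient; MPK ≈ 0.065

Capital per worker breaks even when investment replaces (n + δ)·k; here n + δ = 0.086.
Steady-state k*: s·A·k^0.43 = 0.086·k gives k* = (0.57·3.59/0.086)^(1/0.57) ≈ 259.9328.
MPK = 0.43·3.59·259.9328^(-0.57) ≈ 0.0649.
MPK < n+δ = 0.086, so the economy is dynamically inefficient (over-saving).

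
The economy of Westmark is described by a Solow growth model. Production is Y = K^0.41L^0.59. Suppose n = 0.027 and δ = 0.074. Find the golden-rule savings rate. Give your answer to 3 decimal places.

s_gold = 0.410

Break-even investment rate: n + δ = 0.027 + 0.074 = 0.101.
At the golden rule MPK = n+δ, and in any Cobb-Douglas steady state s = (n+δ)·k/y = MPK·k/y = capital's share 0.41.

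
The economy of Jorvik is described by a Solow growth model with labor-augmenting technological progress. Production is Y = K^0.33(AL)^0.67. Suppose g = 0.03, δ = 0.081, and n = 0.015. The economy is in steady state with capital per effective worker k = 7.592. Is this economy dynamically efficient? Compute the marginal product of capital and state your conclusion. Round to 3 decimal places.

dynamically inefficient; MPK ≈ 0.085

The effective depreciation rate is n + g + δ = 0.015 + 0.03 + 0.081 = 0.126.
MPK = 0.33·k^(0.33−1) = 0.33·7.592^(-0.67) ≈ 0.0849.
MPK < 0.126, so the economy is dynamically inefficient (over-saving).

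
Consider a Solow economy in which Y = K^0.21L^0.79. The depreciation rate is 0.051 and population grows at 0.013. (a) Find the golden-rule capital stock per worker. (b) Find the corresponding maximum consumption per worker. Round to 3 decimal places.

The effective depreciation rate is n + δ = 0.013 + 0.051 = 0.064.
Setting f'(k) = n+δ gives 0.21·k^(0.21−1) = 0.064, hence k_gold = (0.21/0.064)^(1/0.79) ≈ 4.5000.
y_gold = 4.5000^0.21 ≈ 1.3714; c_gold = y_gold − 0.064·k_gold ≈ 1.0834.

(a) k_gold ≈ 4.500; (b) c_gold ≈ 1.083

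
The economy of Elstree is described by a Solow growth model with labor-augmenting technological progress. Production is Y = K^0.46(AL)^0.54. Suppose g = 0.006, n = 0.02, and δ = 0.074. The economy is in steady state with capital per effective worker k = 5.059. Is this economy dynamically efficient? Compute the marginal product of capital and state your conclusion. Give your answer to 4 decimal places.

dynamically efficient; MPK ≈ 0.1917

n + g + δ = 0.02 + 0.006 + 0.074 = 0.1.
MPK = 0.46·k^(0.46−1) = 0.46·5.059^(-0.54) ≈ 0.1917.
MPK > 0.1, so the economy is dynamically efficient (under-saving).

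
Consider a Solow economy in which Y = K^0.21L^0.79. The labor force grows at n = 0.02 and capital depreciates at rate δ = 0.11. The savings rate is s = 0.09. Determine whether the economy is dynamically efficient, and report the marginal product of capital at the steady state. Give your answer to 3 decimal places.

dynamically efficient; MPK ≈ 0.303

n + δ = 0.02 + 0.11 = 0.13.
Steady-state k*: s·k^0.21 = 0.13·k gives k* = (0.09/0.13)^(1/0.79) ≈ 0.6278.
MPK = 0.21·0.6278^(-0.79) ≈ 0.3033.
MPK > n+δ = 0.13, so the economy is dynamically efficient (under-saving).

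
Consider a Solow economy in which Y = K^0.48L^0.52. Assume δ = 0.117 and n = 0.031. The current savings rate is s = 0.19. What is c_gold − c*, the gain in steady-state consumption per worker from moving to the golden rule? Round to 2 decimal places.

Δc ≈ 0.52

The effective depreciation rate is n + δ = 0.031 + 0.117 = 0.148.
Current steady state (s = 0.19): k* = (0.19/0.148)^(1/0.52) ≈ 1.6167, y* = 1.6167^0.48 ≈ 1.2593, c* = (1−0.19)·1.2593 ≈ 1.0201.
Setting f'(k) = n+δ gives 0.48·k^(0.48−1) = 0.148, hence k_gold = (0.48/0.148)^(1/0.52) ≈ 9.6084.
y_gold = 9.6084^0.48 ≈ 2.9626, c_gold = y_gold − 0.148·k_gold ≈ 1.5406.
Gain: Δc = 1.5406 − 1.0201 ≈ 0.5205.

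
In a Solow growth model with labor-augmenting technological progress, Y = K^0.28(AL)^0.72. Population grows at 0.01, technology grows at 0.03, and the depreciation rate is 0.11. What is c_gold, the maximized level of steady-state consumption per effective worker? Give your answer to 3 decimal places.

c_gold ≈ 0.918

Capital per effective worker breaks even when investment replaces (n + g + δ)·k; here n + g + δ = 0.15.
Setting f'(k) = n+g+δ gives 0.28·k^(0.28−1) = 0.15, hence k_gold = (0.28/0.15)^(1/0.72) ≈ 2.3795.
y_gold = 2.3795^0.28 ≈ 1.2747.
c_gold = y_gold − (n+g+δ)·k_gold = 1.2747 − 0.15·2.3795 ≈ 0.9178.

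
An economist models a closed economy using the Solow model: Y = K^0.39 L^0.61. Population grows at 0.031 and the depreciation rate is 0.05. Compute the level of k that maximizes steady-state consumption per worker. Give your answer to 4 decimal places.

k_gold ≈ 13.1517

Break-even investment rate: n + δ = 0.031 + 0.05 = 0.081.
Setting f'(k) = n+δ gives 0.39·k^(0.39−1) = 0.081, hence k_gold = (0.39/0.081)^(1/0.61) ≈ 13.1517.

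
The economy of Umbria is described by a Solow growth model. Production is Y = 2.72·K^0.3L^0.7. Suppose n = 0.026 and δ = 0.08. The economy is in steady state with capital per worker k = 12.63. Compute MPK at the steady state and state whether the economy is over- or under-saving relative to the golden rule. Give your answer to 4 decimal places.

Capital per worker breaks even when investment replaces (n + δ)·k; here n + δ = 0.106.
MPK = 0.3·2.72·k^(0.3−1) = 0.3·2.72·12.63^(-0.7) ≈ 0.1383.
MPK > 0.106, so the economy is dynamically efficient (under-saving).

under-saving; MPK ≈ 0.1383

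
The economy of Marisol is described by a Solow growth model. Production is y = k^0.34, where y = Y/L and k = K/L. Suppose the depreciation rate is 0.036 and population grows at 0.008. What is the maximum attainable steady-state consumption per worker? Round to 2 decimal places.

n + δ = 0.008 + 0.036 = 0.044.
Setting f'(k) = n+δ gives 0.34·k^(0.34−1) = 0.044, hence k_gold = (0.34/0.044)^(1/0.66) ≈ 22.1562.
y_gold = 22.1562^0.34 ≈ 2.8673.
c_gold = y_gold − (n+δ)·k_gold = 2.8673 − 0.044·22.1562 ≈ 1.8924.

c_gold ≈ 1.89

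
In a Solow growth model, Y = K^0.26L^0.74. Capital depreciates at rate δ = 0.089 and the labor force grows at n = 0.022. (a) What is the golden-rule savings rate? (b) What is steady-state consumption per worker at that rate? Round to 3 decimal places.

(a) s_gold = 0.260; (b) c_gold ≈ 0.998

n + δ = 0.022 + 0.089 = 0.111.
For Cobb-Douglas, s_gold equals capital's share: s_gold = 0.26.
At the golden rule the marginal product of capital equals n+δ: 0.26·k^(0.26−1) = 0.111. Solving, k_gold = (0.26/0.111)^(1/0.74) ≈ 3.1588.
y_gold = 3.1588^0.26 ≈ 1.3486; c_gold = (1−0.26)·y_gold ≈ 0.9980.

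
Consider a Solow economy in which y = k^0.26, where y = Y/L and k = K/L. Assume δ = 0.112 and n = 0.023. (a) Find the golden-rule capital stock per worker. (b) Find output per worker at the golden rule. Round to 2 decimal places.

Break-even investment rate: n + δ = 0.023 + 0.112 = 0.135.
Maximizing c = f(k) − (n+δ)·k gives f'(k) = n+δ, i.e. 0.26·k^(0.26−1) = 0.135, so k_gold = (0.26/0.135)^(1/0.74) ≈ 2.4246.
y_gold = 2.4246^0.26 ≈ 1.2590.

(a) k_gold ≈ 2.42; (b) y_gold ≈ 1.26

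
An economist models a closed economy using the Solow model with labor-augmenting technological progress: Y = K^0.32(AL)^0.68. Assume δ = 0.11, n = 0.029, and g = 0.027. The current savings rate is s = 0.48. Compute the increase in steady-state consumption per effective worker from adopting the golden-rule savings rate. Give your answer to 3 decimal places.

Δc ≈ 0.069

The effective depreciation rate is n + g + δ = 0.029 + 0.027 + 0.11 = 0.166.
Current steady state (s = 0.48): k* = (0.48/0.166)^(1/0.68) ≈ 4.7658, y* = 4.7658^0.32 ≈ 1.6482, c* = (1−0.48)·1.6482 ≈ 0.8571.
Setting f'(k) = n+g+δ gives 0.32·k^(0.32−1) = 0.166, hence k_gold = (0.32/0.166)^(1/0.68) ≈ 2.6253.
y_gold = 2.6253^0.32 ≈ 1.3619, c_gold = y_gold − 0.166·k_gold ≈ 0.9261.
Gain: Δc = 0.9261 − 0.8571 ≈ 0.0690.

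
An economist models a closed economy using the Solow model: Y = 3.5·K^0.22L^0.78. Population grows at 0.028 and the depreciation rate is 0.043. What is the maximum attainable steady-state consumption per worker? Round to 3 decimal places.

n + δ = 0.028 + 0.043 = 0.071.
Golden rule sets MPK = n+δ: 0.22·3.5·k^(0.22−1) = 0.071, so k_gold = (0.22·3.5/0.071)^(1/0.78) ≈ 21.2433.
y_gold = 3.5·21.2433^0.22 ≈ 6.8558.
c_gold = y_gold − (n+δ)·k_gold = 6.8558 − 0.071·21.2433 ≈ 5.3475.

c_gold ≈ 5.348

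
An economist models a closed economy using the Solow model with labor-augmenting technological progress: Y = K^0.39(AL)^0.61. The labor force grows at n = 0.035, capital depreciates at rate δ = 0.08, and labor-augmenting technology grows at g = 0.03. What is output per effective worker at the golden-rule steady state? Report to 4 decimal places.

The effective depreciation rate is n + g + δ = 0.035 + 0.03 + 0.08 = 0.145.
At the golden rule the marginal product of capital equals n+g+δ: 0.39·k^(0.39−1) = 0.145. Solving, k_gold = (0.39/0.145)^(1/0.61) ≈ 5.0631.
Output: y_gold = k_gold^0.39 = 5.0631^0.39 ≈ 1.8825.

y_gold ≈ 1.8825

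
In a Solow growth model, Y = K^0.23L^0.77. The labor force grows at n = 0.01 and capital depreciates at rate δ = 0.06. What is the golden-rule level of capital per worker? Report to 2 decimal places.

n + δ = 0.01 + 0.06 = 0.07.
Maximizing c = f(k) − (n+δ)·k gives f'(k) = n+δ, i.e. 0.23·k^(0.23−1) = 0.07, so k_gold = (0.23/0.07)^(1/0.77) ≈ 4.6876.

k_gold ≈ 4.69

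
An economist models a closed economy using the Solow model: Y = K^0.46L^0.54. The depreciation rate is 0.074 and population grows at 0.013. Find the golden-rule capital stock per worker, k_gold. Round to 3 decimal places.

n + δ = 0.013 + 0.074 = 0.087.
Maximizing c = f(k) − (n+δ)·k gives f'(k) = n+δ, i.e. 0.46·k^(0.46−1) = 0.087, so k_gold = (0.46/0.087)^(1/0.54) ≈ 21.8439.

k_gold ≈ 21.844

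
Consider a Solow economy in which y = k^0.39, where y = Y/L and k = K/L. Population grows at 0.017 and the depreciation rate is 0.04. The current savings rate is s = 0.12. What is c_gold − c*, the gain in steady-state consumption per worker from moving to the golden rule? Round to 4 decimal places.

Capital per worker breaks even when investment replaces (n + δ)·k; here n + δ = 0.057.
Current steady state (s = 0.12): k* = (0.12/0.057)^(1/0.61) ≈ 3.3885, y* = 3.3885^0.39 ≈ 1.6095, c* = (1−0.12)·1.6095 ≈ 1.4164.
Setting f'(k) = n+δ gives 0.39·k^(0.39−1) = 0.057, hence k_gold = (0.39/0.057)^(1/0.61) ≈ 23.3972.
y_gold = 23.3972^0.39 ≈ 3.4196, c_gold = y_gold − 0.057·k_gold ≈ 2.0859.
Gain: Δc = 2.0859 − 1.4164 ≈ 0.6695.

Δc ≈ 0.6695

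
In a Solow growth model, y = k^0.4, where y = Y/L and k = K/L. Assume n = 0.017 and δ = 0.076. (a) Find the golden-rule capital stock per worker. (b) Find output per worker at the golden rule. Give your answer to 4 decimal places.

n + δ = 0.017 + 0.076 = 0.093.
Setting f'(k) = n+δ gives 0.4·k^(0.4−1) = 0.093, hence k_gold = (0.4/0.093)^(1/0.6) ≈ 11.3753.
y_gold = 11.3753^0.4 ≈ 2.6448.

(a) k_gold ≈ 11.3753; (b) y_gold ≈ 2.6448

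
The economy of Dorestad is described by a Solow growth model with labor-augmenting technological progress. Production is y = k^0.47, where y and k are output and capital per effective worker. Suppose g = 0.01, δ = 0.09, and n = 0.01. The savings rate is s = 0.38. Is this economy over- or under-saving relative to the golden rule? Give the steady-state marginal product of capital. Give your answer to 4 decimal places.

n + g + δ = 0.01 + 0.01 + 0.09 = 0.11.
Steady-state k*: s·k^0.47 = 0.11·k gives k* = (0.38/0.11)^(1/0.53) ≈ 10.3713.
MPK = 0.47·10.3713^(-0.53) ≈ 0.1361.
MPK > n+g+δ = 0.11, so the economy is dynamically efficient (under-saving).

under-saving; MPK ≈ 0.1361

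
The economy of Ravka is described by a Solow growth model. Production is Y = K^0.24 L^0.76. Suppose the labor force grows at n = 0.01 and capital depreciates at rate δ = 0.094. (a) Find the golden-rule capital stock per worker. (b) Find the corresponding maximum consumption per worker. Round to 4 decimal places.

(a) k_gold ≈ 3.0051; (b) c_gold ≈ 0.9897

n + δ = 0.01 + 0.094 = 0.104.
At the golden rule the marginal product of capital equals n+δ: 0.24·k^(0.24−1) = 0.104. Solving, k_gold = (0.24/0.104)^(1/0.76) ≈ 3.0051.
y_gold = 3.0051^0.24 ≈ 1.3022; c_gold = y_gold − 0.104·k_gold ≈ 0.9897.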